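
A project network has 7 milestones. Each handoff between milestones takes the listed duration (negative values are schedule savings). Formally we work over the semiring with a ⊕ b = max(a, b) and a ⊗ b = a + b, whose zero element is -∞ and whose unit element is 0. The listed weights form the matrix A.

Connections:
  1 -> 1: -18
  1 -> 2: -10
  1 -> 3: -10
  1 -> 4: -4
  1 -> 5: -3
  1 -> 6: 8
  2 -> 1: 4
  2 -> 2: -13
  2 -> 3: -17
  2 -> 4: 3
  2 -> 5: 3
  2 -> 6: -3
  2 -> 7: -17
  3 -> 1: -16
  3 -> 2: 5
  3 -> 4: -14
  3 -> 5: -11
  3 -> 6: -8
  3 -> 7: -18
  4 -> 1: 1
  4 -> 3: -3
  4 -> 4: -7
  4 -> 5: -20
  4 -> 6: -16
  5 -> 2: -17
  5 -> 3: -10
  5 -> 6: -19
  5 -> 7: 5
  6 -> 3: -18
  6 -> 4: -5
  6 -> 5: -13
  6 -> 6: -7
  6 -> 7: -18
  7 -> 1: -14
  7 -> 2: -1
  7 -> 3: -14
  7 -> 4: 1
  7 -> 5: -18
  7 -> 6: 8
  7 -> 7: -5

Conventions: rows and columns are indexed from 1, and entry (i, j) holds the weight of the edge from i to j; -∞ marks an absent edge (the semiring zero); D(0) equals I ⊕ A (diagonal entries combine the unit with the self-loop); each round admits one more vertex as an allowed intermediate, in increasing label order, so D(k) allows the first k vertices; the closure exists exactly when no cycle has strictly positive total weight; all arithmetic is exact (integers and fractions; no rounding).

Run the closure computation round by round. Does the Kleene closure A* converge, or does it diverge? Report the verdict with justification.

D(0):
  [0, -10, -10, -4, -3, 8, -∞]
  [4, 0, -17, 3, 3, -3, -17]
  [-16, 5, 0, -14, -11, -8, -18]
  [1, -∞, -3, 0, -20, -16, -∞]
  [-∞, -17, -10, -∞, 0, -19, 5]
  [-∞, -∞, -18, -5, -13, 0, -18]
  [-14, -1, -14, 1, -18, 8, 0]
D(1):
  [0, -10, -10, -4, -3, 8, -∞]
  [4, 0, -6, 3, 3, 12, -17]
  [-16, 5, 0, -14, -11, -8, -18]
  [1, -9, -3, 0, -2, 9, -∞]
  [-∞, -17, -10, -∞, 0, -19, 5]
  [-∞, -∞, -18, -5, -13, 0, -18]
  [-14, -1, -14, 1, -17, 8, 0]
D(2):
  [0, -10, -10, -4, -3, 8, -27]
  [4, 0, -6, 3, 3, 12, -17]
  [9, 5, 0, 8, 8, 17, -12]
  [1, -9, -3, 0, -2, 9, -26]
  [-13, -17, -10, -14, 0, -5, 5]
  [-∞, -∞, -18, -5, -13, 0, -18]
  [3, -1, -7, 2, 2, 11, 0]
Detection: at round 3, diagonal entry (4, 4) turns strictly positive.
Key observation: the cycle 4->3->2->1->4 has total weight (-3) + 5 + 4 + (-4), which is strictly positive.
Answer: DIVERGES — positive cycle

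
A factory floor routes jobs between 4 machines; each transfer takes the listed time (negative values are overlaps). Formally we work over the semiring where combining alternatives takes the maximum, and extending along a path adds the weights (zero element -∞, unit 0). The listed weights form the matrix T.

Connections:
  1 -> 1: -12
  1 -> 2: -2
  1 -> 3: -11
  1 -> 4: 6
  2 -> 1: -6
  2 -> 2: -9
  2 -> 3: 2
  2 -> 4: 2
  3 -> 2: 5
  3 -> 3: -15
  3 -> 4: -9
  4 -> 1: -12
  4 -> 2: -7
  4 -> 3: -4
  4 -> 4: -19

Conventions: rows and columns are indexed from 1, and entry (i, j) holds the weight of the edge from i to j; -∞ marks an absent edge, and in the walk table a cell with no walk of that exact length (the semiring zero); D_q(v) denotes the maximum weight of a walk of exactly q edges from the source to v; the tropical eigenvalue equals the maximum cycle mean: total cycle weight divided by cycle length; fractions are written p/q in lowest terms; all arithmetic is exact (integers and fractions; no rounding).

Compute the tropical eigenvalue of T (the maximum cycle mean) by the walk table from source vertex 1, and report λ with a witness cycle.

q=0: [0, -∞, -∞, -∞]
q=1: [-12, -2, -11, 6]
q=2: [-6, -1, 2, 0]
q=3: [-7, 7, 1, 1]
q=4: [1, 6, 9, 9]
Optimal cycle mean attained by: cycle 2->3->2, total 2 + 5, length 2.
Answer: λ = 7/2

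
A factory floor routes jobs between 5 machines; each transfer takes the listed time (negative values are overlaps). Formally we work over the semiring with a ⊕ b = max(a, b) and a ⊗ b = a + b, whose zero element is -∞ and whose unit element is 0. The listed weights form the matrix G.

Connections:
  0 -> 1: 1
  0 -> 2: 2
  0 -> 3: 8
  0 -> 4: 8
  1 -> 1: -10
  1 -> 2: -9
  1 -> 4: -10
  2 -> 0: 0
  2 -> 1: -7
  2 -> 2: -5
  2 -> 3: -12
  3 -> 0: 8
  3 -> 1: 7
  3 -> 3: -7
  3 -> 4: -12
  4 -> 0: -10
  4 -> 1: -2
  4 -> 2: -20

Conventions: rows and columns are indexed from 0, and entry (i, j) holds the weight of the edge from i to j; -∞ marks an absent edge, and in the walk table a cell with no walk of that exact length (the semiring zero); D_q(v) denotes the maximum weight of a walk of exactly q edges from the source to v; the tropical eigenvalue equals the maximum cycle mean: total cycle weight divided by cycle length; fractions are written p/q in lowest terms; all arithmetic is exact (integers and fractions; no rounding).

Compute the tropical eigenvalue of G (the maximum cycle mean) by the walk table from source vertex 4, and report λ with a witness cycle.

q=0: [-∞, -∞, -∞, -∞, 0]
q=1: [-10, -2, -20, -∞, -∞]
q=2: [-20, -9, -8, -2, -2]
q=3: [6, 5, -13, -9, -12]
q=4: [-1, 7, 8, 14, 14]
q=5: [22, 21, 3, 7, 7]
Optimal cycle mean attained by: cycle 0->3->0, total 8 + 8, length 2.
Answer: λ = 8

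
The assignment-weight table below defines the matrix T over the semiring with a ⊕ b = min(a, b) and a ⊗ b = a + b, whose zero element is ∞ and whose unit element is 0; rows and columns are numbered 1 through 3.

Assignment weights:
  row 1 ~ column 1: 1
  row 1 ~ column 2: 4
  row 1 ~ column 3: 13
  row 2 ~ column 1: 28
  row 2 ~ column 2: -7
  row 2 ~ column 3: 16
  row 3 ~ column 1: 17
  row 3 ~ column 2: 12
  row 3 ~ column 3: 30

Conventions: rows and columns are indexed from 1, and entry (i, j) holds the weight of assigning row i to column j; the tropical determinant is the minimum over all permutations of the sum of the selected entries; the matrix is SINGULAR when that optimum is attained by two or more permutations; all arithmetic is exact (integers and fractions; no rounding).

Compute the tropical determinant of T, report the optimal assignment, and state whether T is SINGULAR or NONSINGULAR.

σ = (1, 2, 3): 1 + (-7) + 30 = 24
σ = (1, 3, 2): 1 + 16 + 12 = 29
σ = (2, 1, 3): 4 + 28 + 30 = 62
σ = (2, 3, 1): 4 + 16 + 17 = 37
σ = (3, 1, 2): 13 + 28 + 12 = 53
σ = (3, 2, 1): 13 + (-7) + 17 = 23
Optimal value attained by: σ = (3, 2, 1).
Answer: det⊕(T) = 23; verdict: NONSINGULAR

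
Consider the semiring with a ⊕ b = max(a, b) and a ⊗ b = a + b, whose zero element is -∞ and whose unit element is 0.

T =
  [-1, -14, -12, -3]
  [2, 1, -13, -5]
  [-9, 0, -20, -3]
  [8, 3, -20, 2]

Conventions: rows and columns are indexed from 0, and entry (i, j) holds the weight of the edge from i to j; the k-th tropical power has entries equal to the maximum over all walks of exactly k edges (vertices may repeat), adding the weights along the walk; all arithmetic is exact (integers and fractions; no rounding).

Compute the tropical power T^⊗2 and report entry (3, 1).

T^⊗2:
  [5, 0, -13, -1]
  [3, 2, -10, -1]
  [5, 1, -13, -1]
  [10, 5, -4, 5]
Key observation: the optimum is the walk 3->3->1, with weight 2 + 3 = 5.
Optimal value attained by: walk 3->3->1.
Answer: (T^⊗2)[3][1] = 5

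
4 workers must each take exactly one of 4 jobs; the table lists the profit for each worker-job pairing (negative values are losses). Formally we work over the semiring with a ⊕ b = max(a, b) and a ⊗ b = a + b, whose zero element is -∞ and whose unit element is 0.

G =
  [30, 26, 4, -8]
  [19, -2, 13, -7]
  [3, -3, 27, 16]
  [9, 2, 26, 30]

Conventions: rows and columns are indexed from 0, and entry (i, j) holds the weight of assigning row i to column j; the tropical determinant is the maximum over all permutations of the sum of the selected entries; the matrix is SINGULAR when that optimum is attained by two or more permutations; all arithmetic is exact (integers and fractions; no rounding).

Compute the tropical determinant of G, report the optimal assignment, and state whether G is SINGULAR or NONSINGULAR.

σ = (0, 1, 2, 3): 30 + (-2) + 27 + 30 = 85
σ = (0, 1, 3, 2): 30 + (-2) + 16 + 26 = 70
σ = (0, 2, 1, 3): 30 + 13 + (-3) + 30 = 70
σ = (0, 2, 3, 1): 30 + 13 + 16 + 2 = 61
σ = (0, 3, 1, 2): 30 + (-7) + (-3) + 26 = 46
σ = (0, 3, 2, 1): 30 + (-7) + 27 + 2 = 52
σ = (1, 0, 2, 3): 26 + 19 + 27 + 30 = 102
σ = (1, 0, 3, 2): 26 + 19 + 16 + 26 = 87
σ = (1, 2, 0, 3): 26 + 13 + 3 + 30 = 72
σ = (1, 2, 3, 0): 26 + 13 + 16 + 9 = 64
σ = (1, 3, 0, 2): 26 + (-7) + 3 + 26 = 48
σ = (1, 3, 2, 0): 26 + (-7) + 27 + 9 = 55
σ = (2, 0, 1, 3): 4 + 19 + (-3) + 30 = 50
σ = (2, 0, 3, 1): 4 + 19 + 16 + 2 = 41
σ = (2, 1, 0, 3): 4 + (-2) + 3 + 30 = 35
σ = (2, 1, 3, 0): 4 + (-2) + 16 + 9 = 27
σ = (2, 3, 0, 1): 4 + (-7) + 3 + 2 = 2
σ = (2, 3, 1, 0): 4 + (-7) + (-3) + 9 = 3
σ = (3, 0, 1, 2): (-8) + 19 + (-3) + 26 = 34
σ = (3, 0, 2, 1): (-8) + 19 + 27 + 2 = 40
σ = (3, 1, 0, 2): (-8) + (-2) + 3 + 26 = 19
σ = (3, 1, 2, 0): (-8) + (-2) + 27 + 9 = 26
σ = (3, 2, 0, 1): (-8) + 13 + 3 + 2 = 10
σ = (3, 2, 1, 0): (-8) + 13 + (-3) + 9 = 11
Optimal value attained by: σ = (1, 0, 2, 3).
Answer: det⊕(G) = 102; verdict: NONSINGULAR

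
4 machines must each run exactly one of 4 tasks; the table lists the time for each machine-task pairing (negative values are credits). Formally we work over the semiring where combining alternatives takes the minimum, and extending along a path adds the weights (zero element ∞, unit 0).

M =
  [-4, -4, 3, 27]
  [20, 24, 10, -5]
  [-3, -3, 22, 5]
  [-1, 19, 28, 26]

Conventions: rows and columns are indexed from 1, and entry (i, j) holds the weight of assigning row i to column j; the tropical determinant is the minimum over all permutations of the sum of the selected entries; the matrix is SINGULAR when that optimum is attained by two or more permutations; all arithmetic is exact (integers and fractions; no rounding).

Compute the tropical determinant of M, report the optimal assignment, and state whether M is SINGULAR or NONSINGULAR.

σ = (1, 2, 3, 4): (-4) + 24 + 22 + 26 = 68
σ = (1, 2, 4, 3): (-4) + 24 + 5 + 28 = 53
σ = (1, 3, 2, 4): (-4) + 10 + (-3) + 26 = 29
σ = (1, 3, 4, 2): (-4) + 10 + 5 + 19 = 30
σ = (1, 4, 2, 3): (-4) + (-5) + (-3) + 28 = 16
σ = (1, 4, 3, 2): (-4) + (-5) + 22 + 19 = 32
σ = (2, 1, 3, 4): (-4) + 20 + 22 + 26 = 64
σ = (2, 1, 4, 3): (-4) + 20 + 5 + 28 = 49
σ = (2, 3, 1, 4): (-4) + 10 + (-3) + 26 = 29
σ = (2, 3, 4, 1): (-4) + 10 + 5 + (-1) = 10
σ = (2, 4, 1, 3): (-4) + (-5) + (-3) + 28 = 16
σ = (2, 4, 3, 1): (-4) + (-5) + 22 + (-1) = 12
σ = (3, 1, 2, 4): 3 + 20 + (-3) + 26 = 46
σ = (3, 1, 4, 2): 3 + 20 + 5 + 19 = 47
σ = (3, 2, 1, 4): 3 + 24 + (-3) + 26 = 50
σ = (3, 2, 4, 1): 3 + 24 + 5 + (-1) = 31
σ = (3, 4, 1, 2): 3 + (-5) + (-3) + 19 = 14
σ = (3, 4, 2, 1): 3 + (-5) + (-3) + (-1) = -6
σ = (4, 1, 2, 3): 27 + 20 + (-3) + 28 = 72
σ = (4, 1, 3, 2): 27 + 20 + 22 + 19 = 88
σ = (4, 2, 1, 3): 27 + 24 + (-3) + 28 = 76
σ = (4, 2, 3, 1): 27 + 24 + 22 + (-1) = 72
σ = (4, 3, 1, 2): 27 + 10 + (-3) + 19 = 53
σ = (4, 3, 2, 1): 27 + 10 + (-3) + (-1) = 33
Optimal value attained by: σ = (3, 4, 2, 1).
Answer: det⊕(M) = -6; verdict: NONSINGULAR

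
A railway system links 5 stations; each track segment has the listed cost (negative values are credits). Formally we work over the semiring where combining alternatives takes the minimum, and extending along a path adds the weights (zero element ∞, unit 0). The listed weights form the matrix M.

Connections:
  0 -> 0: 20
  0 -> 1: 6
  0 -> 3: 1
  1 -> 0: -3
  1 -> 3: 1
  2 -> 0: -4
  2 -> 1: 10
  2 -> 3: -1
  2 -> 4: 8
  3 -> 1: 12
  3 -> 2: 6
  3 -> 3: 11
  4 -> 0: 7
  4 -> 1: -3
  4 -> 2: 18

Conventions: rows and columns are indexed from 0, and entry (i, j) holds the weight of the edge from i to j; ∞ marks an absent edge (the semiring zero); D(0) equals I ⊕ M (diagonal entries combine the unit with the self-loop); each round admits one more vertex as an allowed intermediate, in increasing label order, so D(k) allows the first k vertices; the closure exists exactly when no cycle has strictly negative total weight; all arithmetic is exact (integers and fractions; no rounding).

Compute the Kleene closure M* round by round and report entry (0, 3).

D(0):
  [0, 6, ∞, 1, ∞]
  [-3, 0, ∞, 1, ∞]
  [-4, 10, 0, -1, 8]
  [∞, 12, 6, 0, ∞]
  [7, -3, 18, ∞, 0]
D(1):
  [0, 6, ∞, 1, ∞]
  [-3, 0, ∞, -2, ∞]
  [-4, 2, 0, -3, 8]
  [∞, 12, 6, 0, ∞]
  [7, -3, 18, 8, 0]
D(2):
  [0, 6, ∞, 1, ∞]
  [-3, 0, ∞, -2, ∞]
  [-4, 2, 0, -3, 8]
  [9, 12, 6, 0, ∞]
  [-6, -3, 18, -5, 0]
D(3):
  [0, 6, ∞, 1, ∞]
  [-3, 0, ∞, -2, ∞]
  [-4, 2, 0, -3, 8]
  [2, 8, 6, 0, 14]
  [-6, -3, 18, -5, 0]
D(4):
  [0, 6, 7, 1, 15]
  [-3, 0, 4, -2, 12]
  [-4, 2, 0, -3, 8]
  [2, 8, 6, 0, 14]
  [-6, -3, 1, -5, 0]
D(5):
  [0, 6, 7, 1, 15]
  [-3, 0, 4, -2, 12]
  [-4, 2, 0, -3, 8]
  [2, 8, 6, 0, 14]
  [-6, -3, 1, -5, 0]
Answer: M*[0][3] = 1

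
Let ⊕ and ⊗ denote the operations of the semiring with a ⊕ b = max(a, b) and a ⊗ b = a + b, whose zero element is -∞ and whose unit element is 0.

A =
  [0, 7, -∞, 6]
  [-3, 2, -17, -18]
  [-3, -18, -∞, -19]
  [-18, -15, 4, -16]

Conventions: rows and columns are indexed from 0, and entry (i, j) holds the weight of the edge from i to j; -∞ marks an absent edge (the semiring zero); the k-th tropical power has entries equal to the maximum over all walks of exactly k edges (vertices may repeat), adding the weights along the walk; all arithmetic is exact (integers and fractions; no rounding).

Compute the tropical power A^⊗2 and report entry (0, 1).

A^⊗2:
  [4, 9, 10, 6]
  [-1, 4, -14, 3]
  [-3, 4, -15, 3]
  [1, -11, -12, -12]
Key observation: the optimum is the walk 0->1->1, with weight 7 + 2 = 9.
Optimal value attained by: walk 0->1->1.
Answer: (A^⊗2)[0][1] = 9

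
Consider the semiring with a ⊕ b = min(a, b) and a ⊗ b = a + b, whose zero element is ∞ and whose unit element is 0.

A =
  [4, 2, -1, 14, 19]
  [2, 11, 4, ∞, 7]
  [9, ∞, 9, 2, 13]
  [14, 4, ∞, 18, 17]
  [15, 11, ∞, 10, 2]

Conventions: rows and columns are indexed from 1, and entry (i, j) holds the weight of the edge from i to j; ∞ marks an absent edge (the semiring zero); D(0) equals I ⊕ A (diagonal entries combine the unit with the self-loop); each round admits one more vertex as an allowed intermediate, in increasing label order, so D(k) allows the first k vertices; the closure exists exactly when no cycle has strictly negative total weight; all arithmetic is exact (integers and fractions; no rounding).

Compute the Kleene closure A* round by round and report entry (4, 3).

D(0):
  [0, 2, -1, 14, 19]
  [2, 0, 4, ∞, 7]
  [9, ∞, 0, 2, 13]
  [14, 4, ∞, 0, 17]
  [15, 11, ∞, 10, 0]
D(1):
  [0, 2, -1, 14, 19]
  [2, 0, 1, 16, 7]
  [9, 11, 0, 2, 13]
  [14, 4, 13, 0, 17]
  [15, 11, 14, 10, 0]
D(2):
  [0, 2, -1, 14, 9]
  [2, 0, 1, 16, 7]
  [9, 11, 0, 2, 13]
  [6, 4, 5, 0, 11]
  [13, 11, 12, 10, 0]
D(3):
  [0, 2, -1, 1, 9]
  [2, 0, 1, 3, 7]
  [9, 11, 0, 2, 13]
  [6, 4, 5, 0, 11]
  [13, 11, 12, 10, 0]
D(4):
  [0, 2, -1, 1, 9]
  [2, 0, 1, 3, 7]
  [8, 6, 0, 2, 13]
  [6, 4, 5, 0, 11]
  [13, 11, 12, 10, 0]
D(5):
  [0, 2, -1, 1, 9]
  [2, 0, 1, 3, 7]
  [8, 6, 0, 2, 13]
  [6, 4, 5, 0, 11]
  [13, 11, 12, 10, 0]
Answer: A*[4][3] = 5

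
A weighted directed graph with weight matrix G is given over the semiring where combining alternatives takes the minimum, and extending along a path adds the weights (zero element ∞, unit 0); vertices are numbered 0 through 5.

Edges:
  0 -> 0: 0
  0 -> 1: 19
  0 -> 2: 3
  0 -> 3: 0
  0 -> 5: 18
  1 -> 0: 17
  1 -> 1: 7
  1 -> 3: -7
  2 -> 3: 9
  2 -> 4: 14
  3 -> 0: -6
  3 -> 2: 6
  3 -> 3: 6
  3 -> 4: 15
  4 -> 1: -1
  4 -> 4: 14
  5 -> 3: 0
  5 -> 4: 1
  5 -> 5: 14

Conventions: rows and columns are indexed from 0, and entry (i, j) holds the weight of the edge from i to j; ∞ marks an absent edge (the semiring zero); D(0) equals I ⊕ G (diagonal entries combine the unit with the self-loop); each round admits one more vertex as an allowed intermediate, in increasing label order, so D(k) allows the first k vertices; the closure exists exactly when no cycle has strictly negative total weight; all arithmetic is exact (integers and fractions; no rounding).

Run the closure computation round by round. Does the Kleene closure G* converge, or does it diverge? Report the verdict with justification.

D(0):
  [0, 19, 3, 0, ∞, 18]
  [17, 0, ∞, -7, ∞, ∞]
  [∞, ∞, 0, 9, 14, ∞]
  [-6, ∞, 6, 0, 15, ∞]
  [∞, -1, ∞, ∞, 0, ∞]
  [∞, ∞, ∞, 0, 1, 0]
Detection: at round 1, diagonal entry (3, 3) turns strictly negative.
Key observation: the cycle 3->0->3 has total weight (-6) + 0, which is strictly negative.
Answer: DIVERGES — negative cycle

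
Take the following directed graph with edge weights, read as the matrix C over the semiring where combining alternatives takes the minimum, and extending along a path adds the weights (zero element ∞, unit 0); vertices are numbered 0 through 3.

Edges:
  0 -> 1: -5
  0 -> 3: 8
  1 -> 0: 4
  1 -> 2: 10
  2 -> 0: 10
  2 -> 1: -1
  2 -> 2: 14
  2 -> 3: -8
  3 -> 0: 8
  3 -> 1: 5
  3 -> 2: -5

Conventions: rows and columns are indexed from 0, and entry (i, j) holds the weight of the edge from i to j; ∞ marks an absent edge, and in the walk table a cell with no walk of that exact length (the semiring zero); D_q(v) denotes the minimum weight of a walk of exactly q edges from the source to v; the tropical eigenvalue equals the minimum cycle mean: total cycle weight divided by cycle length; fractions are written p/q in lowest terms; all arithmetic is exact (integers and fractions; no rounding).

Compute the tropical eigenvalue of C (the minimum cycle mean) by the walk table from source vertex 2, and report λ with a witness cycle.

q=0: [∞, ∞, 0, ∞]
q=1: [10, -1, 14, -8]
q=2: [0, -3, -13, 6]
q=3: [-3, -14, 1, -21]
q=4: [-13, -16, -26, -7]
Optimal cycle mean attained by: cycle 2->3->2, total (-8) + (-5), length 2.
Answer: λ = -13/2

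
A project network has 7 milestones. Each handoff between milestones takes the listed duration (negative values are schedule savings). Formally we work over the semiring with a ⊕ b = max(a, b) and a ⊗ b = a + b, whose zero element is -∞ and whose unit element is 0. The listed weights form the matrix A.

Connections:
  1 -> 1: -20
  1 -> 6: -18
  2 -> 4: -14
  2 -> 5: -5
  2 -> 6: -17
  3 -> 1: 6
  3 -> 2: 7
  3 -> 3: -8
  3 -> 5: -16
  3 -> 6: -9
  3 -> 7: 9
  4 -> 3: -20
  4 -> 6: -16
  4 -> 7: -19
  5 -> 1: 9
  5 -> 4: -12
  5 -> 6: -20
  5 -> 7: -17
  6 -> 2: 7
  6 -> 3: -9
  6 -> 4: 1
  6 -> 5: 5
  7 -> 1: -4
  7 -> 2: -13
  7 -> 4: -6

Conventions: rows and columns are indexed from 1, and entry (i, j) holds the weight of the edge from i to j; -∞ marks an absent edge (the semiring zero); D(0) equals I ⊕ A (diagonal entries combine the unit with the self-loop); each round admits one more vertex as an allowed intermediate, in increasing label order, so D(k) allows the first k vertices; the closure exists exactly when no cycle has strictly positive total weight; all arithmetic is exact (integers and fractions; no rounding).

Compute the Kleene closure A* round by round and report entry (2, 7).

D(0):
  [0, -∞, -∞, -∞, -∞, -18, -∞]
  [-∞, 0, -∞, -14, -5, -17, -∞]
  [6, 7, 0, -∞, -16, -9, 9]
  [-∞, -∞, -20, 0, -∞, -16, -19]
  [9, -∞, -∞, -12, 0, -20, -17]
  [-∞, 7, -9, 1, 5, 0, -∞]
  [-4, -13, -∞, -6, -∞, -∞, 0]
D(1):
  [0, -∞, -∞, -∞, -∞, -18, -∞]
  [-∞, 0, -∞, -14, -5, -17, -∞]
  [6, 7, 0, -∞, -16, -9, 9]
  [-∞, -∞, -20, 0, -∞, -16, -19]
  [9, -∞, -∞, -12, 0, -9, -17]
  [-∞, 7, -9, 1, 5, 0, -∞]
  [-4, -13, -∞, -6, -∞, -22, 0]
D(2):
  [0, -∞, -∞, -∞, -∞, -18, -∞]
  [-∞, 0, -∞, -14, -5, -17, -∞]
  [6, 7, 0, -7, 2, -9, 9]
  [-∞, -∞, -20, 0, -∞, -16, -19]
  [9, -∞, -∞, -12, 0, -9, -17]
  [-∞, 7, -9, 1, 5, 0, -∞]
  [-4, -13, -∞, -6, -18, -22, 0]
D(3):
  [0, -∞, -∞, -∞, -∞, -18, -∞]
  [-∞, 0, -∞, -14, -5, -17, -∞]
  [6, 7, 0, -7, 2, -9, 9]
  [-14, -13, -20, 0, -18, -16, -11]
  [9, -∞, -∞, -12, 0, -9, -17]
  [-3, 7, -9, 1, 5, 0, 0]
  [-4, -13, -∞, -6, -18, -22, 0]
D(4):
  [0, -∞, -∞, -∞, -∞, -18, -∞]
  [-28, 0, -34, -14, -5, -17, -25]
  [6, 7, 0, -7, 2, -9, 9]
  [-14, -13, -20, 0, -18, -16, -11]
  [9, -25, -32, -12, 0, -9, -17]
  [-3, 7, -9, 1, 5, 0, 0]
  [-4, -13, -26, -6, -18, -22, 0]
D(5):
  [0, -∞, -∞, -∞, -∞, -18, -∞]
  [4, 0, -34, -14, -5, -14, -22]
  [11, 7, 0, -7, 2, -7, 9]
  [-9, -13, -20, 0, -18, -16, -11]
  [9, -25, -32, -12, 0, -9, -17]
  [14, 7, -9, 1, 5, 0, 0]
  [-4, -13, -26, -6, -18, -22, 0]
D(6):
  [0, -11, -27, -17, -13, -18, -18]
  [4, 0, -23, -13, -5, -14, -14]
  [11, 7, 0, -6, 2, -7, 9]
  [-2, -9, -20, 0, -11, -16, -11]
  [9, -2, -18, -8, 0, -9, -9]
  [14, 7, -9, 1, 5, 0, 0]
  [-4, -13, -26, -6, -17, -22, 0]
D(7):
  [0, -11, -27, -17, -13, -18, -18]
  [4, 0, -23, -13, -5, -14, -14]
  [11, 7, 0, 3, 2, -7, 9]
  [-2, -9, -20, 0, -11, -16, -11]
  [9, -2, -18, -8, 0, -9, -9]
  [14, 7, -9, 1, 5, 0, 0]
  [-4, -13, -26, -6, -17, -22, 0]
Answer: A*[2][7] = -14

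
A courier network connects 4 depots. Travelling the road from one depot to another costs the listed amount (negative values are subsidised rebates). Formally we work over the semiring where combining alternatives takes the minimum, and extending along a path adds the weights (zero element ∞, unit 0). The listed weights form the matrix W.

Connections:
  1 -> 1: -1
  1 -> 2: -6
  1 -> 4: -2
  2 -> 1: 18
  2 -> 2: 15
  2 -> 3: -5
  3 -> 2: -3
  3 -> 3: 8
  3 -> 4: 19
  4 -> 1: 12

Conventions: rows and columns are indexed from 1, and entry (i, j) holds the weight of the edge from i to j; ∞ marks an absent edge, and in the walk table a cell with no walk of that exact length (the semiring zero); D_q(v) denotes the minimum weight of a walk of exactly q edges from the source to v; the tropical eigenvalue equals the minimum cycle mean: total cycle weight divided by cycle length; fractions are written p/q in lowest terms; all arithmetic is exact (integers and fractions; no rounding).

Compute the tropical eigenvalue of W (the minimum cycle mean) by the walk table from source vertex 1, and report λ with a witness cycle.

q=0: [0, ∞, ∞, ∞]
q=1: [-1, -6, ∞, -2]
q=2: [-2, -7, -11, -3]
q=3: [-3, -14, -12, -4]
q=4: [-4, -15, -19, -5]
Optimal cycle mean attained by: cycle 2->3->2, total (-5) + (-3), length 2.
Answer: λ = -4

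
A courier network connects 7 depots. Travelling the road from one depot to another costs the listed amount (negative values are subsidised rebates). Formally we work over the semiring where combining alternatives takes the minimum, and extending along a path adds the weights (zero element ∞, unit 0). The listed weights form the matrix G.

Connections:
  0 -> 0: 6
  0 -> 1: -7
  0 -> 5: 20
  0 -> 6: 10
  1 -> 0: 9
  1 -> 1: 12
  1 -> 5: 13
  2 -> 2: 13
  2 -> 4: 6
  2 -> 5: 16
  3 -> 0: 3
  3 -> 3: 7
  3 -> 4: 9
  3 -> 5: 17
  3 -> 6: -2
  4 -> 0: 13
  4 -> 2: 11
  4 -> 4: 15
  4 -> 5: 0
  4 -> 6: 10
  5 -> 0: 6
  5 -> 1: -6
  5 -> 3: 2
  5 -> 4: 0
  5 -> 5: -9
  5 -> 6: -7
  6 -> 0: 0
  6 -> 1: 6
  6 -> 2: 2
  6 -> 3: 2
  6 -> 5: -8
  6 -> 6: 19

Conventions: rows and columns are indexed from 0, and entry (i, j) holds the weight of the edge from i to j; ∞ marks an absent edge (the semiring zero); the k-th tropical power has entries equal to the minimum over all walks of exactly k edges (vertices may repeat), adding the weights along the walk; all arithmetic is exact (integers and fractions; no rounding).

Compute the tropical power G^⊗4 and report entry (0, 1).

G^⊗2:
  [2, -1, 12, 12, 20, 2, 13]
  [15, 2, ∞, 15, 13, 4, 6]
  [19, 10, 17, 18, 16, 6, 9]
  [-2, -4, 0, 0, 16, -10, 5]
  [6, -6, 12, 2, 0, -9, -7]
  [-7, -15, -5, -7, -9, -18, -16]
  [-2, -14, 15, -6, -8, -17, -15]
G^⊗3:
  [8, -5, 15, 4, 2, -7, -5]
  [6, -2, 8, 6, 4, -5, -3]
  [9, 0, 11, 8, 6, -3, -1]
  [-4, -16, 7, -8, -10, -19, -17]
  [-7, -15, -5, -7, -9, -18, -16]
  [-16, -24, -14, -16, -18, -27, -25]
  [-15, -23, -13, -15, -17, -26, -24]
G^⊗4:
  [-5, -13, -3, -5, -7, -16, -14]
  [-3, -11, -1, -3, -5, -14, -12]
  [-1, -9, 1, -1, -3, -12, -10]
  [-17, -25, -15, -17, -19, -28, -26]
  [-16, -24, -14, -16, -18, -27, -25]
  [-25, -33, -23, -25, -27, -36, -34]
  [-24, -32, -22, -24, -26, -35, -33]
Key observation: the optimum is the walk 0->6->5->5->1, with weight 10 + (-8) + (-9) + (-6) = -13.
Optimal value attained by: walk 0->6->5->5->1.
Answer: (G^⊗4)[0][1] = -13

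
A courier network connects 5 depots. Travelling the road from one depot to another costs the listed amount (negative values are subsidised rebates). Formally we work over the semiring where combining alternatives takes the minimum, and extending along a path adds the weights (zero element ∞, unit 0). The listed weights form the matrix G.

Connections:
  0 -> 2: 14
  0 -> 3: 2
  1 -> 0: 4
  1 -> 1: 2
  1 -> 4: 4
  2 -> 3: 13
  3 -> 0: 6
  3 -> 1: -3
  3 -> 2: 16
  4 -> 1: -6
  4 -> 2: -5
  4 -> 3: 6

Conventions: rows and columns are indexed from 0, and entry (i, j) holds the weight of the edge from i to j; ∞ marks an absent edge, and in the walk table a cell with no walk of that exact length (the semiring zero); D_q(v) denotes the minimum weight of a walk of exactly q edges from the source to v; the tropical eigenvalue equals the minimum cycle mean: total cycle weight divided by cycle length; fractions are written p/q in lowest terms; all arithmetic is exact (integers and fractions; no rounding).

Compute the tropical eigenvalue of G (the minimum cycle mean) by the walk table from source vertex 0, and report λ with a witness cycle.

q=0: [0, ∞, ∞, ∞, ∞]
q=1: [∞, ∞, 14, 2, ∞]
q=2: [8, -1, 18, 27, ∞]
q=3: [3, 1, 22, 10, 3]
q=4: [5, -3, -2, 5, 5]
q=5: [1, -1, 0, 7, 1]
Optimal cycle mean attained by: cycle 1->4->1, total 4 + (-6), length 2.
Answer: λ = -1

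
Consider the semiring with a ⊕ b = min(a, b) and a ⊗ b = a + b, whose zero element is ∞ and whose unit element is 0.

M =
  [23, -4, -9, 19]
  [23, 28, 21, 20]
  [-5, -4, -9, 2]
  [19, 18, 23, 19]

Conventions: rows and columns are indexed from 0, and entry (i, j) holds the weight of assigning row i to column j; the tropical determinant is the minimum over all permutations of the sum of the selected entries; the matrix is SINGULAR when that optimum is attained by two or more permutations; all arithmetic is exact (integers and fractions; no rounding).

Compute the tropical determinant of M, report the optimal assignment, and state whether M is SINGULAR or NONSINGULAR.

σ = (0, 1, 2, 3): 23 + 28 + (-9) + 19 = 61
σ = (0, 1, 3, 2): 23 + 28 + 2 + 23 = 76
σ = (0, 2, 1, 3): 23 + 21 + (-4) + 19 = 59
σ = (0, 2, 3, 1): 23 + 21 + 2 + 18 = 64
σ = (0, 3, 1, 2): 23 + 20 + (-4) + 23 = 62
σ = (0, 3, 2, 1): 23 + 20 + (-9) + 18 = 52
σ = (1, 0, 2, 3): (-4) + 23 + (-9) + 19 = 29
σ = (1, 0, 3, 2): (-4) + 23 + 2 + 23 = 44
σ = (1, 2, 0, 3): (-4) + 21 + (-5) + 19 = 31
σ = (1, 2, 3, 0): (-4) + 21 + 2 + 19 = 38
σ = (1, 3, 0, 2): (-4) + 20 + (-5) + 23 = 34
σ = (1, 3, 2, 0): (-4) + 20 + (-9) + 19 = 26
σ = (2, 0, 1, 3): (-9) + 23 + (-4) + 19 = 29
σ = (2, 0, 3, 1): (-9) + 23 + 2 + 18 = 34
σ = (2, 1, 0, 3): (-9) + 28 + (-5) + 19 = 33
σ = (2, 1, 3, 0): (-9) + 28 + 2 + 19 = 40
σ = (2, 3, 0, 1): (-9) + 20 + (-5) + 18 = 24
σ = (2, 3, 1, 0): (-9) + 20 + (-4) + 19 = 26
σ = (3, 0, 1, 2): 19 + 23 + (-4) + 23 = 61
σ = (3, 0, 2, 1): 19 + 23 + (-9) + 18 = 51
σ = (3, 1, 0, 2): 19 + 28 + (-5) + 23 = 65
σ = (3, 1, 2, 0): 19 + 28 + (-9) + 19 = 57
σ = (3, 2, 0, 1): 19 + 21 + (-5) + 18 = 53
σ = (3, 2, 1, 0): 19 + 21 + (-4) + 19 = 55
Optimal value attained by: σ = (2, 3, 0, 1).
Answer: det⊕(M) = 24; verdict: NONSINGULAR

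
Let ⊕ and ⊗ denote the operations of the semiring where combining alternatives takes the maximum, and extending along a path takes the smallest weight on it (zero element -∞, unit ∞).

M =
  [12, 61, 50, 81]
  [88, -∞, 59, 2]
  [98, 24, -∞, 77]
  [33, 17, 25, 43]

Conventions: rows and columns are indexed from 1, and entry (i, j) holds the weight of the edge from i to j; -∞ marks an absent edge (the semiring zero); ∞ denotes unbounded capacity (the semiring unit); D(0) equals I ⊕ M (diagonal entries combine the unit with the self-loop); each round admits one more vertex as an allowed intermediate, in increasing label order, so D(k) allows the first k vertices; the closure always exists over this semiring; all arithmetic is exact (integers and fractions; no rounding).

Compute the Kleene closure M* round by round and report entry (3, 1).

D(0):
  [∞, 61, 50, 81]
  [88, ∞, 59, 2]
  [98, 24, ∞, 77]
  [33, 17, 25, ∞]
D(1):
  [∞, 61, 50, 81]
  [88, ∞, 59, 81]
  [98, 61, ∞, 81]
  [33, 33, 33, ∞]
D(2):
  [∞, 61, 59, 81]
  [88, ∞, 59, 81]
  [98, 61, ∞, 81]
  [33, 33, 33, ∞]
D(3):
  [∞, 61, 59, 81]
  [88, ∞, 59, 81]
  [98, 61, ∞, 81]
  [33, 33, 33, ∞]
D(4):
  [∞, 61, 59, 81]
  [88, ∞, 59, 81]
  [98, 61, ∞, 81]
  [33, 33, 33, ∞]
Answer: M*[3][1] = 98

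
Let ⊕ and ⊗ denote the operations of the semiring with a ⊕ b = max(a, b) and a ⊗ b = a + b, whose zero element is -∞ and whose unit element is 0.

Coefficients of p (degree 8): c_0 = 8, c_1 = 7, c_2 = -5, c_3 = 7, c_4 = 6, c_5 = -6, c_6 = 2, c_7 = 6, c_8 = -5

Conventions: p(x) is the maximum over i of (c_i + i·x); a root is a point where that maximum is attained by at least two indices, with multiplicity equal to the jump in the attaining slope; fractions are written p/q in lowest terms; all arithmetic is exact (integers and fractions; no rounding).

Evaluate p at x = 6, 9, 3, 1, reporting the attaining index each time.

p(6) = max(8+0·6=8, 7+1·6=13, -5+2·6=7, 7+3·6=25, 6+4·6=30, -6+5·6=24, 2+6·6=38, 6+7·6=48, -5+8·6=43) = 48 (attained by i=7)
p(9) = max(8+0·9=8, 7+1·9=16, -5+2·9=13, 7+3·9=34, 6+4·9=42, -6+5·9=39, 2+6·9=56, 6+7·9=69, -5+8·9=67) = 69 (attained by i=7)
p(3) = max(8+0·3=8, 7+1·3=10, -5+2·3=1, 7+3·3=16, 6+4·3=18, -6+5·3=9, 2+6·3=20, 6+7·3=27, -5+8·3=19) = 27 (attained by i=7)
p(1) = max(8+0·1=8, 7+1·1=8, -5+2·1=-3, 7+3·1=10, 6+4·1=10, -6+5·1=-1, 2+6·1=8, 6+7·1=13, -5+8·1=3) = 13 (attained by i=7)
Answer: p(6) = 48; p(9) = 69; p(3) = 27; p(1) = 13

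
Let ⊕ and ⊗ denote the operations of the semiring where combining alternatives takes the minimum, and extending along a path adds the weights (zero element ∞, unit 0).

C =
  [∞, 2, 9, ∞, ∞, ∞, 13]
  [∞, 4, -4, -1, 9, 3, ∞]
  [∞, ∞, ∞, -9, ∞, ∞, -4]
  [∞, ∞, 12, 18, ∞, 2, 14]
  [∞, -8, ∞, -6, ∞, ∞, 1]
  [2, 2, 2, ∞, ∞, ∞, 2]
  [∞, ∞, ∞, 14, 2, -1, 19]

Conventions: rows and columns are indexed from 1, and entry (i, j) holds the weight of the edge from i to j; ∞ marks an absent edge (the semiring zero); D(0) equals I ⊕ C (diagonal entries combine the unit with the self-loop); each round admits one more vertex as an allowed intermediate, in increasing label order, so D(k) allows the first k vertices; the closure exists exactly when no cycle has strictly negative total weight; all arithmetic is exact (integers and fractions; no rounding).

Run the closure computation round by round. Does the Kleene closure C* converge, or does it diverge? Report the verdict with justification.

D(0):
  [0, 2, 9, ∞, ∞, ∞, 13]
  [∞, 0, -4, -1, 9, 3, ∞]
  [∞, ∞, 0, -9, ∞, ∞, -4]
  [∞, ∞, 12, 0, ∞, 2, 14]
  [∞, -8, ∞, -6, 0, ∞, 1]
  [2, 2, 2, ∞, ∞, 0, 2]
  [∞, ∞, ∞, 14, 2, -1, 0]
D(1):
  [0, 2, 9, ∞, ∞, ∞, 13]
  [∞, 0, -4, -1, 9, 3, ∞]
  [∞, ∞, 0, -9, ∞, ∞, -4]
  [∞, ∞, 12, 0, ∞, 2, 14]
  [∞, -8, ∞, -6, 0, ∞, 1]
  [2, 2, 2, ∞, ∞, 0, 2]
  [∞, ∞, ∞, 14, 2, -1, 0]
D(2):
  [0, 2, -2, 1, 11, 5, 13]
  [∞, 0, -4, -1, 9, 3, ∞]
  [∞, ∞, 0, -9, ∞, ∞, -4]
  [∞, ∞, 12, 0, ∞, 2, 14]
  [∞, -8, -12, -9, 0, -5, 1]
  [2, 2, -2, 1, 11, 0, 2]
  [∞, ∞, ∞, 14, 2, -1, 0]
D(3):
  [0, 2, -2, -11, 11, 5, -6]
  [∞, 0, -4, -13, 9, 3, -8]
  [∞, ∞, 0, -9, ∞, ∞, -4]
  [∞, ∞, 12, 0, ∞, 2, 8]
  [∞, -8, -12, -21, 0, -5, -16]
  [2, 2, -2, -11, 11, 0, -6]
  [∞, ∞, ∞, 14, 2, -1, 0]
Detection: at round 4, diagonal entry (6, 6) turns strictly negative.
Key observation: the cycle 6->1->2->3->4->6 has total weight 2 + 2 + (-4) + (-9) + 2, which is strictly negative.
Answer: DIVERGES — negative cycle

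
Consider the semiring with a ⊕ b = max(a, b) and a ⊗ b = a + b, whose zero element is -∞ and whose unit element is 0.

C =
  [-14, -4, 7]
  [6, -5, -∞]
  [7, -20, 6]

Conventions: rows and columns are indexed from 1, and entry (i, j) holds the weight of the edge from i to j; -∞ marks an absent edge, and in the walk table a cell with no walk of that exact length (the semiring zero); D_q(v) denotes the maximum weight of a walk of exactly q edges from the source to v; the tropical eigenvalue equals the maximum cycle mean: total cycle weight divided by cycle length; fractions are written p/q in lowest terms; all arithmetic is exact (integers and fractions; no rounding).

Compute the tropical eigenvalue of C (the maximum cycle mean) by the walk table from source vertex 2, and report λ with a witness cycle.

q=0: [-∞, 0, -∞]
q=1: [6, -5, -∞]
q=2: [1, 2, 13]
q=3: [20, -3, 19]
Optimal cycle mean attained by: cycle 1->3->1, total 7 + 7, length 2.
Answer: λ = 7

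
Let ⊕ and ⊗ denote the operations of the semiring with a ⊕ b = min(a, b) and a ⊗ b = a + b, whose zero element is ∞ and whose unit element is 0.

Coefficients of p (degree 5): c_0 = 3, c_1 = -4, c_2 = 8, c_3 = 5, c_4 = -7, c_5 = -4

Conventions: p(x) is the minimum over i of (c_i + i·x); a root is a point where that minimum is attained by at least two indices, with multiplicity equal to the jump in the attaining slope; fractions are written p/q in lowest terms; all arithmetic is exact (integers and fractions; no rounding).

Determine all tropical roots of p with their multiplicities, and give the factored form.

hull edge (i=0, c=3) to (i=1, c=-4): slope -7, span 1
hull edge (i=1, c=-4) to (i=4, c=-7): slope -1, span 3
hull edge (i=4, c=-7) to (i=5, c=-4): slope 3, span 1
Factored form: p(x) = -4 ⊗ (x ⊕ (-3)) ⊗ (x ⊕ 1) ⊗ (x ⊕ 1) ⊗ (x ⊕ 1) ⊗ (x ⊕ 7)
Answer: roots = -3 (mult 1), 1 (mult 3), 7 (mult 1)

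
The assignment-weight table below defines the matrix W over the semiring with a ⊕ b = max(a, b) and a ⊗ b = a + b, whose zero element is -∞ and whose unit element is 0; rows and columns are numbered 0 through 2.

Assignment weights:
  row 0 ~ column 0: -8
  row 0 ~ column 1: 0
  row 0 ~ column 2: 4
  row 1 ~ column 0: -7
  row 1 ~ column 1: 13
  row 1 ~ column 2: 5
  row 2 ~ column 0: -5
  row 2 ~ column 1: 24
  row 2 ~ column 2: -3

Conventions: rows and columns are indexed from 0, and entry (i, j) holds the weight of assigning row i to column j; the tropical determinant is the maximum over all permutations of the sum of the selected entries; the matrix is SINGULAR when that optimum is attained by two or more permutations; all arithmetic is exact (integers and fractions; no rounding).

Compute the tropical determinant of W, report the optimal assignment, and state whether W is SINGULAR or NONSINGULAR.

σ = (0, 1, 2): (-8) + 13 + (-3) = 2
σ = (0, 2, 1): (-8) + 5 + 24 = 21
σ = (1, 0, 2): 0 + (-7) + (-3) = -10
σ = (1, 2, 0): 0 + 5 + (-5) = 0
σ = (2, 0, 1): 4 + (-7) + 24 = 21
σ = (2, 1, 0): 4 + 13 + (-5) = 12
Optimal value attained by: σ = (0, 2, 1).
Answer: det⊕(W) = 21; verdict: SINGULAR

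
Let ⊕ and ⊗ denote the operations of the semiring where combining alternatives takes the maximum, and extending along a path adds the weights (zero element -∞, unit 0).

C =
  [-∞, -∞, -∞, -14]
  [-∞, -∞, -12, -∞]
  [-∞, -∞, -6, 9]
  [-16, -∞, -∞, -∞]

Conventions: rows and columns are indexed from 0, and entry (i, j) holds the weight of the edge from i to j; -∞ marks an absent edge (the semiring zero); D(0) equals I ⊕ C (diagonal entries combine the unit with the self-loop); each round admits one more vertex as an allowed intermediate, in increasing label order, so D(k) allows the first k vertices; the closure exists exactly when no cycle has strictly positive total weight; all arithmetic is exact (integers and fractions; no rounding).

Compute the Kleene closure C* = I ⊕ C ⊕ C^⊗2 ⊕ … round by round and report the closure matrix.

D(0):
  [0, -∞, -∞, -14]
  [-∞, 0, -12, -∞]
  [-∞, -∞, 0, 9]
  [-16, -∞, -∞, 0]
D(1):
  [0, -∞, -∞, -14]
  [-∞, 0, -12, -∞]
  [-∞, -∞, 0, 9]
  [-16, -∞, -∞, 0]
D(2):
  [0, -∞, -∞, -14]
  [-∞, 0, -12, -∞]
  [-∞, -∞, 0, 9]
  [-16, -∞, -∞, 0]
D(3):
  [0, -∞, -∞, -14]
  [-∞, 0, -12, -3]
  [-∞, -∞, 0, 9]
  [-16, -∞, -∞, 0]
D(4):
  [0, -∞, -∞, -14]
  [-19, 0, -12, -3]
  [-7, -∞, 0, 9]
  [-16, -∞, -∞, 0]
Answer: C* = [[0, -∞, -∞, -14], [-19, 0, -12, -3], [-7, -∞, 0, 9], [-16, -∞, -∞, 0]]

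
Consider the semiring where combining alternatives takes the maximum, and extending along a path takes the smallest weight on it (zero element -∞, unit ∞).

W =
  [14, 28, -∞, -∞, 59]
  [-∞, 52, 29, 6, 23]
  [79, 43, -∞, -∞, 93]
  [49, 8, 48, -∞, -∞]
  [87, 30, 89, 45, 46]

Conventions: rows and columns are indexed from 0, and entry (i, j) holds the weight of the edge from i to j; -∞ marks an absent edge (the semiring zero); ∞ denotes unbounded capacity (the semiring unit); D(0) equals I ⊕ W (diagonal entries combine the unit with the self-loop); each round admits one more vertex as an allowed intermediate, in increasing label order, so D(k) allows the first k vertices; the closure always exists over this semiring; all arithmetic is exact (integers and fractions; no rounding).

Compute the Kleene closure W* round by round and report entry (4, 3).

D(0):
  [∞, 28, -∞, -∞, 59]
  [-∞, ∞, 29, 6, 23]
  [79, 43, ∞, -∞, 93]
  [49, 8, 48, ∞, -∞]
  [87, 30, 89, 45, ∞]
D(1):
  [∞, 28, -∞, -∞, 59]
  [-∞, ∞, 29, 6, 23]
  [79, 43, ∞, -∞, 93]
  [49, 28, 48, ∞, 49]
  [87, 30, 89, 45, ∞]
D(2):
  [∞, 28, 28, 6, 59]
  [-∞, ∞, 29, 6, 23]
  [79, 43, ∞, 6, 93]
  [49, 28, 48, ∞, 49]
  [87, 30, 89, 45, ∞]
D(3):
  [∞, 28, 28, 6, 59]
  [29, ∞, 29, 6, 29]
  [79, 43, ∞, 6, 93]
  [49, 43, 48, ∞, 49]
  [87, 43, 89, 45, ∞]
D(4):
  [∞, 28, 28, 6, 59]
  [29, ∞, 29, 6, 29]
  [79, 43, ∞, 6, 93]
  [49, 43, 48, ∞, 49]
  [87, 43, 89, 45, ∞]
D(5):
  [∞, 43, 59, 45, 59]
  [29, ∞, 29, 29, 29]
  [87, 43, ∞, 45, 93]
  [49, 43, 49, ∞, 49]
  [87, 43, 89, 45, ∞]
Answer: W*[4][3] = 45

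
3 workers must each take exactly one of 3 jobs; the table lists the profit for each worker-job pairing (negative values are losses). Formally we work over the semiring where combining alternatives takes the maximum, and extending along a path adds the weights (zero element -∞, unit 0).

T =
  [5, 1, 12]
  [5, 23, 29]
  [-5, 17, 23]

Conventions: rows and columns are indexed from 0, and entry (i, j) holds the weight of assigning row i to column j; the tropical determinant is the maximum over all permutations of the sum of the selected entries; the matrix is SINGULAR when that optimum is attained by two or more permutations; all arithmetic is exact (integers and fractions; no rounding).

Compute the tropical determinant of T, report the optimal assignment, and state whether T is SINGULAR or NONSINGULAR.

σ = (0, 1, 2): 5 + 23 + 23 = 51
σ = (0, 2, 1): 5 + 29 + 17 = 51
σ = (1, 0, 2): 1 + 5 + 23 = 29
σ = (1, 2, 0): 1 + 29 + (-5) = 25
σ = (2, 0, 1): 12 + 5 + 17 = 34
σ = (2, 1, 0): 12 + 23 + (-5) = 30
Optimal value attained by: σ = (0, 1, 2).
Answer: det⊕(T) = 51; verdict: SINGULAR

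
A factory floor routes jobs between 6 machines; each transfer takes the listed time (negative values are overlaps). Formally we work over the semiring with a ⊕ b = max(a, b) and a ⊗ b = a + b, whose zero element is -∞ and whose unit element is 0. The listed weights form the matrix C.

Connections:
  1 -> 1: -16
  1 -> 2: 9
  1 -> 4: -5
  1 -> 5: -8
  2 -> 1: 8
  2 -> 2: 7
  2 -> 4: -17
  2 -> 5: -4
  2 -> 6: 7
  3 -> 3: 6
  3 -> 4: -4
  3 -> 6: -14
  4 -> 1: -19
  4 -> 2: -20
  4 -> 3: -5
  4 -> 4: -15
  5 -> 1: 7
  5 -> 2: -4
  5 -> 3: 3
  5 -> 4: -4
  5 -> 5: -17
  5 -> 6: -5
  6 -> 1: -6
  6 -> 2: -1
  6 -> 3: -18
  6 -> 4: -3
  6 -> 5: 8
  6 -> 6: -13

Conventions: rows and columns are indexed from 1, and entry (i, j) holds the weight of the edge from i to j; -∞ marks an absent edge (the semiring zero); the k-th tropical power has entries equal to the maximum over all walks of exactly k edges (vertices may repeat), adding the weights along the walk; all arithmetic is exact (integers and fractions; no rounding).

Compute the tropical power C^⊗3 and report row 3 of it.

C^⊗2:
  [17, 16, -5, -8, 5, 16]
  [15, 17, -1, 4, 15, 14]
  [-20, -15, 12, 2, -6, -8]
  [-12, -10, 1, -9, -24, -13]
  [4, 16, 9, 2, 3, 3]
  [15, 6, 11, 4, -5, 6]
C^⊗3:
  [24, 26, 8, 13, 24, 23]
  [25, 24, 18, 11, 22, 24]
  [1, -8, 18, 8, 0, -2]
  [-2, -3, 7, -3, -5, -3]
  [24, 23, 15, 5, 12, 23]
  [14, 24, 17, 10, 14, 13]
Answer: row 3 of C^⊗3 = [1, -8, 18, 8, 0, -2]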